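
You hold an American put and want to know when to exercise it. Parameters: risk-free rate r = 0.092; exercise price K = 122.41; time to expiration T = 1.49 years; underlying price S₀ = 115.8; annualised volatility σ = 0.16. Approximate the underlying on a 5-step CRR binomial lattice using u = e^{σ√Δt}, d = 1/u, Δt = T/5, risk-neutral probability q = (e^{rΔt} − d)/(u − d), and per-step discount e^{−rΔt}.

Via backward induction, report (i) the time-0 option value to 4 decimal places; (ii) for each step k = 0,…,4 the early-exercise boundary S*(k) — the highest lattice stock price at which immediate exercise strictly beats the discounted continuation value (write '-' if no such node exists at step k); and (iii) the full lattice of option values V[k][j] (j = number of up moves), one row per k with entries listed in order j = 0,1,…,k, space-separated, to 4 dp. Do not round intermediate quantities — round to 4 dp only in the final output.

price = 7.6463
boundary = - 106.1148 97.2397 106.1148 115.8000
tree:
7.6463
16.2952 3.0533
25.1703 7.2005 0.8241
33.3032 16.2952 2.3340 0.0000
40.7559 25.1703 6.6100 0.0000 0.0000
47.5852 33.3032 16.2952 0.0000 0.0000 0.0000

Δt=0.29800, u=1.09127, d=0.91636, q=0.63709, disc=e^(-rΔt)=0.97296
k=5 terminal: V=max(K-S,0) → 47.5852 33.3032 16.2952 0.0000 0.0000 0.0000
k=4: j=0 S=81.6541 intr=40.7559 cont=37.4455 V=40.7559[EX]; j=1 S=97.2397 intr=25.1703 cont=21.8599 V=25.1703[EX]; j=2 S=115.8000 intr=6.6100 cont=5.7537 V=6.6100[EX]; j=3 S=137.9030 intr=0.0000 cont=0.0000 V=0.0000[hold]; j=4 S=164.2249 intr=0.0000 cont=0.0000 V=0.0000[hold]  S*(4)=115.8000
k=3: j=0 S=89.1068 intr=33.3032 cont=29.9928 V=33.3032[EX]; j=1 S=106.1148 intr=16.2952 cont=12.9848 V=16.2952[EX]; j=2 S=126.3692 intr=0.0000 cont=2.3340 V=2.3340[hold]; j=3 S=150.4895 intr=0.0000 cont=0.0000 V=0.0000[hold]  S*(3)=106.1148
k=2: j=0 S=97.2397 intr=25.1703 cont=21.8599 V=25.1703[EX]; j=1 S=115.8000 intr=6.6100 cont=7.2005 V=7.2005[hold]; j=2 S=137.9030 intr=0.0000 cont=0.8241 V=0.8241[hold]  S*(2)=97.2397
k=1: j=0 S=106.1148 intr=16.2952 cont=13.3508 V=16.2952[EX]; j=1 S=126.3692 intr=0.0000 cont=3.0533 V=3.0533[hold]  S*(1)=106.1148
k=0: j=0 S=115.8000 intr=6.6100 cont=7.6463 V=7.6463[hold]  S*(0)=-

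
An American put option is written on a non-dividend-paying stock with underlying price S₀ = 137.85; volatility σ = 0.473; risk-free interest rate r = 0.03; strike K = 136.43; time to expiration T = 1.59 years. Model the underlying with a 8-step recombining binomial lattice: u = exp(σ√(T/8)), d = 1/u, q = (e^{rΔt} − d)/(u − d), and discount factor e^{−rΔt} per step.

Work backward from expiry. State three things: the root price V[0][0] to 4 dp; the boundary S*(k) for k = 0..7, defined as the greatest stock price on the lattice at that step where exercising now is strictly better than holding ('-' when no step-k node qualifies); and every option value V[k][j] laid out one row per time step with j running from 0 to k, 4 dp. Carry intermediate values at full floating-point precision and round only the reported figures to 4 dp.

price = 27.7303
boundary = - - - - 59.3046 73.2264 90.4165 111.6419
tree:
27.7303
37.7495 16.4012
49.7794 24.2045 7.5104
63.2683 34.6882 12.2877 2.0345
77.1254 47.9222 19.6988 3.8011 0.0000
88.4005 63.2036 30.7160 7.1015 0.0000 0.0000
97.5319 77.1254 46.0135 13.2678 0.0000 0.0000 0.0000
104.9272 88.4005 63.2036 24.7881 0.0000 0.0000 0.0000 0.0000
110.9165 97.5319 77.1254 46.0135 0.0000 0.0000 0.0000 0.0000 0.0000

Δt=0.19875, u=1.23475, d=0.80988, q=0.46155, disc=e^(-rΔt)=0.99406
k=8 terminal: V=max(K-S,0) → 110.9165 97.5319 77.1254 46.0135 0.0000 0.0000 0.0000 0.0000 0.0000
k=7: j=0 S=31.5028 intr=104.9272 cont=104.1162 V=104.9272[EX]; j=1 S=48.0295 intr=88.4005 cont=87.5894 V=88.4005[EX]; j=2 S=73.2264 intr=63.2036 cont=62.3925 V=63.2036[EX]; j=3 S=111.6419 intr=24.7881 cont=24.6286 V=24.7881[EX]; j=4 S=170.2105 intr=0.0000 cont=0.0000 V=0.0000[hold]; j=5 S=259.5050 intr=0.0000 cont=0.0000 V=0.0000[hold]; j=6 S=395.6444 intr=0.0000 cont=0.0000 V=0.0000[hold]; j=7 S=603.2042 intr=0.0000 cont=0.0000 V=0.0000[hold]  S*(7)=111.6419
k=6: j=0 S=38.8981 intr=97.5319 cont=96.7208 V=97.5319[EX]; j=1 S=59.3046 intr=77.1254 cont=76.3144 V=77.1254[EX]; j=2 S=90.4165 intr=46.0135 cont=45.2025 V=46.0135[EX]; j=3 S=137.8500 intr=0.0000 cont=13.2678 V=13.2678[hold]; j=4 S=210.1678 intr=0.0000 cont=0.0000 V=0.0000[hold]; j=5 S=320.4243 intr=0.0000 cont=0.0000 V=0.0000[hold]; j=6 S=488.5227 intr=0.0000 cont=0.0000 V=0.0000[hold]  S*(6)=90.4165
k=5: j=0 S=48.0295 intr=88.4005 cont=87.5894 V=88.4005[EX]; j=1 S=73.2264 intr=63.2036 cont=62.3925 V=63.2036[EX]; j=2 S=111.6419 intr=24.7881 cont=30.7160 V=30.7160[hold]; j=3 S=170.2105 intr=0.0000 cont=7.1015 V=7.1015[hold]; j=4 S=259.5050 intr=0.0000 cont=0.0000 V=0.0000[hold]; j=5 S=395.6444 intr=0.0000 cont=0.0000 V=0.0000[hold]  S*(5)=73.2264
k=4: j=0 S=59.3046 intr=77.1254 cont=76.3144 V=77.1254[EX]; j=1 S=90.4165 intr=46.0135 cont=47.9222 V=47.9222[hold]; j=2 S=137.8500 intr=0.0000 cont=19.6988 V=19.6988[hold]; j=3 S=210.1678 intr=0.0000 cont=3.8011 V=3.8011[hold]; j=4 S=320.4243 intr=0.0000 cont=0.0000 V=0.0000[hold]  S*(4)=59.3046
k=3: j=0 S=73.2264 intr=63.2036 cont=63.2683 V=63.2683[hold]; j=1 S=111.6419 intr=24.7881 cont=34.6882 V=34.6882[hold]; j=2 S=170.2105 intr=0.0000 cont=12.2877 V=12.2877[hold]; j=3 S=259.5050 intr=0.0000 cont=2.0345 V=2.0345[hold]  S*(3)=-
k=2: j=0 S=90.4165 intr=46.0135 cont=49.7794 V=49.7794[hold]; j=1 S=137.8500 intr=0.0000 cont=24.2045 V=24.2045[hold]; j=2 S=210.1678 intr=0.0000 cont=7.5104 V=7.5104[hold]  S*(2)=-
k=1: j=0 S=111.6419 intr=24.7881 cont=37.7495 V=37.7495[hold]; j=1 S=170.2105 intr=0.0000 cont=16.4012 V=16.4012[hold]  S*(1)=-
k=0: j=0 S=137.8500 intr=0.0000 cont=27.7303 V=27.7303[hold]  S*(0)=-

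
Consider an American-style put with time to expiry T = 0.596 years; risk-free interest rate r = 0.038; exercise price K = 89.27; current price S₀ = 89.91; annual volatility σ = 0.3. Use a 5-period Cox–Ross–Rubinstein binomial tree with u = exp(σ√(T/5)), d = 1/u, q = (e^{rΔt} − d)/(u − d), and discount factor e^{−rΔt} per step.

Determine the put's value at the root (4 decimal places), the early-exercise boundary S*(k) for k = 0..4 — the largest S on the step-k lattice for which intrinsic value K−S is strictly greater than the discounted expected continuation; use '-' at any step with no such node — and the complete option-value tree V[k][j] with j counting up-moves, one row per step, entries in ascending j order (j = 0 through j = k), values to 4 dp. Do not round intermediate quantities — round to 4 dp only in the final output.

params: Δt=0.11920 u=1.10913 d=0.90161 q=0.49601 e^(-rΔt)=0.99548
t_5 payoffs: 35.7032 23.3738 8.2065 0.0000 0.0000 0.0000
t_4: node(4,0) S=59.4125 payoff=29.8575 vs cont=29.4540 → 29.8575 [stop]  node(4,1) S=73.0875 payoff=16.1825 vs cont=15.7791 → 16.1825 [stop]  node(4,2) S=89.9100 payoff=0.0000 vs cont=4.1173 → 4.1173 [wait]  node(4,3) S=110.6046 payoff=0.0000 vs cont=0.0000 → 0.0000 [wait]  node(4,4) S=136.0624 payoff=0.0000 vs cont=0.0000 → 0.0000 [wait]  ⇒ S*(4)=73.0875
t_3: node(3,0) S=65.8962 payoff=23.3738 vs cont=22.9703 → 23.3738 [stop]  node(3,1) S=81.0635 payoff=8.2065 vs cont=10.1520 → 10.1520 [wait]  node(3,2) S=99.7219 payoff=0.0000 vs cont=2.0657 → 2.0657 [wait]  node(3,3) S=122.6748 payoff=0.0000 vs cont=0.0000 → 0.0000 [wait]  ⇒ S*(3)=65.8962
t_2: node(2,0) S=73.0875 payoff=16.1825 vs cont=16.7397 → 16.7397 [wait]  node(2,1) S=89.9100 payoff=0.0000 vs cont=6.1134 → 6.1134 [wait]  node(2,2) S=110.6046 payoff=0.0000 vs cont=1.0364 → 1.0364 [wait]  ⇒ S*(2)=-
t_1: node(1,0) S=81.0635 payoff=8.2065 vs cont=11.4172 → 11.4172 [wait]  node(1,1) S=99.7219 payoff=0.0000 vs cont=3.5789 → 3.5789 [wait]  ⇒ S*(1)=-
t_0: node(0,0) S=89.9100 payoff=0.0000 vs cont=7.4953 → 7.4953 [wait]  ⇒ S*(0)=-

price = 7.4953
boundary = - - - 65.8962 73.0875
tree:
7.4953
11.4172 3.5789
16.7397 6.1134 1.0364
23.3738 10.1520 2.0657 0.0000
29.8575 16.1825 4.1173 0.0000 0.0000
35.7032 23.3738 8.2065 0.0000 0.0000 0.0000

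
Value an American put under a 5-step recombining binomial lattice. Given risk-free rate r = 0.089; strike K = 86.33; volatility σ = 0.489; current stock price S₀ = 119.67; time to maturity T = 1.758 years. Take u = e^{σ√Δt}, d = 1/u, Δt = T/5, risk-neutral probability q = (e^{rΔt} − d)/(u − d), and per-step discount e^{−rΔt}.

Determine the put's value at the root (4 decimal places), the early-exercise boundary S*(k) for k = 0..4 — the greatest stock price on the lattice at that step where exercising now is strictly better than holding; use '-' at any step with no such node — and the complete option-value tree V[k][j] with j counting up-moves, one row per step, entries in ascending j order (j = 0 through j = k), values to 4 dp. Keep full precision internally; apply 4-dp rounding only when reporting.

price = 8.0028
boundary = - - - 50.1424 67.0088
tree:
8.0028
13.6679 2.4439
22.6967 4.8686 0.0000
36.1876 9.6988 0.0000 0.0000
48.8086 19.3212 0.0000 0.0000 0.0000
58.2529 36.1876 0.0000 0.0000 0.0000 0.0000

Δt=0.35160  u=1.33637  d=0.74830  q=0.48207  discount=0.96919
step 5 (expiry): payoffs max(K−S,0) = 58.2529 36.1876 0.0000 0.0000 0.0000 0.0000
step 4: (k=4,j=0): S=37.5214, (K−S)⁺=48.8086, hold=46.1490 ⇒ V=48.8086 exercise | (k=4,j=1): S=67.0088, (K−S)⁺=19.3212, hold=18.1653 ⇒ V=19.3212 exercise | (k=4,j=2): S=119.6700, (K−S)⁺=0.0000, hold=0.0000 ⇒ V=0.0000 continue | (k=4,j=3): S=213.7168, (K−S)⁺=0.0000, hold=0.0000 ⇒ V=0.0000 continue | (k=4,j=4): S=381.6734, (K−S)⁺=0.0000, hold=0.0000 ⇒ V=0.0000 continue  boundary S*=67.0088
step 3: (k=3,j=0): S=50.1424, (K−S)⁺=36.1876, hold=33.5279 ⇒ V=36.1876 exercise | (k=3,j=1): S=89.5486, (K−S)⁺=0.0000, hold=9.6988 ⇒ V=9.6988 continue | (k=3,j=2): S=159.9234, (K−S)⁺=0.0000, hold=0.0000 ⇒ V=0.0000 continue | (k=3,j=3): S=285.6046, (K−S)⁺=0.0000, hold=0.0000 ⇒ V=0.0000 continue  boundary S*=50.1424
step 2: (k=2,j=0): S=67.0088, (K−S)⁺=19.3212, hold=22.6967 ⇒ V=22.6967 continue | (k=2,j=1): S=119.6700, (K−S)⁺=0.0000, hold=4.8686 ⇒ V=4.8686 continue | (k=2,j=2): S=213.7168, (K−S)⁺=0.0000, hold=0.0000 ⇒ V=0.0000 continue  boundary S*=-
step 1: (k=1,j=0): S=89.5486, (K−S)⁺=0.0000, hold=13.6679 ⇒ V=13.6679 continue | (k=1,j=1): S=159.9234, (K−S)⁺=0.0000, hold=2.4439 ⇒ V=2.4439 continue  boundary S*=-
step 0: (k=0,j=0): S=119.6700, (K−S)⁺=0.0000, hold=8.0028 ⇒ V=8.0028 continue  boundary S*=-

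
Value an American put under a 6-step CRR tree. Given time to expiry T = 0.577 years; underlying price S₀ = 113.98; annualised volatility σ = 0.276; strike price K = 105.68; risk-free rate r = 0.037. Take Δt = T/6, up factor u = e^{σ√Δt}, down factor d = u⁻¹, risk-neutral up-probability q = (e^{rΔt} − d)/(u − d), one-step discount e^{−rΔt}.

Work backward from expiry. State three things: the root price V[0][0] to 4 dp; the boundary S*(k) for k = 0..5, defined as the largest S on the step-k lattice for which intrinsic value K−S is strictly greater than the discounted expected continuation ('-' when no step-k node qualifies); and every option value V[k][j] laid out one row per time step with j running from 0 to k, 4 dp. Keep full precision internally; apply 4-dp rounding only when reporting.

Δt=0.09617, u=1.08936, d=0.91797, q=0.49941, disc=e^(-rΔt)=0.99645
k=6 terminal: V=max(K-S,0) → 37.4772 24.7435 9.6324 0.0000 0.0000 0.0000 0.0000
k=5: j=0 S=74.2973 intr=31.3827 cont=31.0073 V=31.3827[EX]; j=1 S=88.1689 intr=17.5111 cont=17.1358 V=17.5111[EX]; j=2 S=104.6303 intr=1.0497 cont=4.8047 V=4.8047[hold]; j=3 S=124.1652 intr=0.0000 cont=0.0000 V=0.0000[hold]; j=4 S=147.3472 intr=0.0000 cont=0.0000 V=0.0000[hold]; j=5 S=174.8575 intr=0.0000 cont=0.0000 V=0.0000[hold]  S*(5)=88.1689
k=4: j=0 S=80.9365 intr=24.7435 cont=24.3682 V=24.7435[EX]; j=1 S=96.0476 intr=9.6324 cont=11.1257 V=11.1257[hold]; j=2 S=113.9800 intr=0.0000 cont=2.3966 V=2.3966[hold]; j=3 S=135.2605 intr=0.0000 cont=0.0000 V=0.0000[hold]; j=4 S=160.5141 intr=0.0000 cont=0.0000 V=0.0000[hold]  S*(4)=80.9365
k=3: j=0 S=88.1689 intr=17.5111 cont=17.8789 V=17.8789[hold]; j=1 S=104.6303 intr=1.0497 cont=6.7423 V=6.7423[hold]; j=2 S=124.1652 intr=0.0000 cont=1.1955 V=1.1955[hold]; j=3 S=147.3472 intr=0.0000 cont=0.0000 V=0.0000[hold]  S*(3)=-
k=2: j=0 S=96.0476 intr=9.6324 cont=12.2734 V=12.2734[hold]; j=1 S=113.9800 intr=0.0000 cont=3.9580 V=3.9580[hold]; j=2 S=135.2605 intr=0.0000 cont=0.5963 V=0.5963[hold]  S*(2)=-
k=1: j=0 S=104.6303 intr=1.0497 cont=8.0917 V=8.0917[hold]; j=1 S=124.1652 intr=0.0000 cont=2.2710 V=2.2710[hold]  S*(1)=-
k=0: j=0 S=113.9800 intr=0.0000 cont=5.1664 V=5.1664[hold]  S*(0)=-

price = 5.1664
boundary = - - - - 80.9365 88.1689
tree:
5.1664
8.0917 2.2710
12.2734 3.9580 0.5963
17.8789 6.7423 1.1955 0.0000
24.7435 11.1257 2.3966 0.0000 0.0000
31.3827 17.5111 4.8047 0.0000 0.0000 0.0000
37.4772 24.7435 9.6324 0.0000 0.0000 0.0000 0.0000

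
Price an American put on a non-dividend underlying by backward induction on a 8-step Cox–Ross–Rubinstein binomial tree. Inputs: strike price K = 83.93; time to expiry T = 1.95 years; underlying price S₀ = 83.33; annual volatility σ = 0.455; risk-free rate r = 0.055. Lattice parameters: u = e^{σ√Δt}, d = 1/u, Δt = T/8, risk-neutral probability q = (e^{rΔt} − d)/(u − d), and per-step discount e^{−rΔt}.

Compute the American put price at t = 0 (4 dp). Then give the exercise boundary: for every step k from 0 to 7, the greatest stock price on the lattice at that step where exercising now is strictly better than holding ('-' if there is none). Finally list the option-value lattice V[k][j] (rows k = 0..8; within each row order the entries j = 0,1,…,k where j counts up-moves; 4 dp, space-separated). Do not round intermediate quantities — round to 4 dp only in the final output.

Δt=0.24375  u=1.25187  d=0.79881  q=0.47386  discount=0.98668
step 8 (expiry): payoffs max(K−S,0) = 70.1157 62.2806 50.0015 30.7580 0.6000 0.0000 0.0000 0.0000 0.0000
step 7: (k=7,j=0): S=17.2937, (K−S)⁺=66.6363, hold=65.5186 ⇒ V=66.6363 exercise | (k=7,j=1): S=27.1023, (K−S)⁺=56.8277, hold=55.7101 ⇒ V=56.8277 exercise | (k=7,j=2): S=42.4741, (K−S)⁺=41.4559, hold=40.3382 ⇒ V=41.4559 exercise | (k=7,j=3): S=66.5644, (K−S)⁺=17.3656, hold=16.2479 ⇒ V=17.3656 exercise | (k=7,j=4): S=104.3183, (K−S)⁺=0.0000, hold=0.3115 ⇒ V=0.3115 continue | (k=7,j=5): S=163.4853, (K−S)⁺=0.0000, hold=0.0000 ⇒ V=0.0000 continue | (k=7,j=6): S=256.2106, (K−S)⁺=0.0000, hold=0.0000 ⇒ V=0.0000 continue | (k=7,j=7): S=401.5276, (K−S)⁺=0.0000, hold=0.0000 ⇒ V=0.0000 continue  boundary S*=66.5644
step 6: (k=6,j=0): S=21.6494, (K−S)⁺=62.2806, hold=61.1629 ⇒ V=62.2806 exercise | (k=6,j=1): S=33.9285, (K−S)⁺=50.0015, hold=48.8838 ⇒ V=50.0015 exercise | (k=6,j=2): S=53.1720, (K−S)⁺=30.7580, hold=29.6403 ⇒ V=30.7580 exercise | (k=6,j=3): S=83.3300, (K−S)⁺=0.6000, hold=9.1606 ⇒ V=9.1606 continue | (k=6,j=4): S=130.5929, (K−S)⁺=0.0000, hold=0.1617 ⇒ V=0.1617 continue | (k=6,j=5): S=204.6624, (K−S)⁺=0.0000, hold=0.0000 ⇒ V=0.0000 continue | (k=6,j=6): S=320.7423, (K−S)⁺=0.0000, hold=0.0000 ⇒ V=0.0000 continue  boundary S*=53.1720
step 5: (k=5,j=0): S=27.1023, (K−S)⁺=56.8277, hold=55.7101 ⇒ V=56.8277 exercise | (k=5,j=1): S=42.4741, (K−S)⁺=41.4559, hold=40.3382 ⇒ V=41.4559 exercise | (k=5,j=2): S=66.5644, (K−S)⁺=17.3656, hold=20.2504 ⇒ V=20.2504 continue | (k=5,j=3): S=104.3183, (K−S)⁺=0.0000, hold=4.8311 ⇒ V=4.8311 continue | (k=5,j=4): S=163.4853, (K−S)⁺=0.0000, hold=0.0839 ⇒ V=0.0839 continue | (k=5,j=5): S=256.2106, (K−S)⁺=0.0000, hold=0.0000 ⇒ V=0.0000 continue  boundary S*=42.4741
step 4: (k=4,j=0): S=33.9285, (K−S)⁺=50.0015, hold=48.8838 ⇒ V=50.0015 exercise | (k=4,j=1): S=53.1720, (K−S)⁺=30.7580, hold=30.9891 ⇒ V=30.9891 continue | (k=4,j=2): S=83.3300, (K−S)⁺=0.6000, hold=12.7714 ⇒ V=12.7714 continue | (k=4,j=3): S=130.5929, (K−S)⁺=0.0000, hold=2.5472 ⇒ V=2.5472 continue | (k=4,j=4): S=204.6624, (K−S)⁺=0.0000, hold=0.0436 ⇒ V=0.0436 continue  boundary S*=33.9285
step 3: (k=3,j=0): S=42.4741, (K−S)⁺=41.4559, hold=40.4463 ⇒ V=41.4559 exercise | (k=3,j=1): S=66.5644, (K−S)⁺=17.3656, hold=22.0587 ⇒ V=22.0587 continue | (k=3,j=2): S=104.3183, (K−S)⁺=0.0000, hold=7.8210 ⇒ V=7.8210 continue | (k=3,j=3): S=163.4853, (K−S)⁺=0.0000, hold=1.3427 ⇒ V=1.3427 continue  boundary S*=42.4741
step 2: (k=2,j=0): S=53.1720, (K−S)⁺=30.7580, hold=31.8346 ⇒ V=31.8346 continue | (k=2,j=1): S=83.3300, (K−S)⁺=0.6000, hold=15.1080 ⇒ V=15.1080 continue | (k=2,j=2): S=130.5929, (K−S)⁺=0.0000, hold=4.6879 ⇒ V=4.6879 continue  boundary S*=-
step 1: (k=1,j=0): S=66.5644, (K−S)⁺=17.3656, hold=23.5901 ⇒ V=23.5901 continue | (k=1,j=1): S=104.3183, (K−S)⁺=0.0000, hold=10.0349 ⇒ V=10.0349 continue  boundary S*=-
step 0: (k=0,j=0): S=83.3300, (K−S)⁺=0.6000, hold=16.9381 ⇒ V=16.9381 continue  boundary S*=-

price = 16.9381
boundary = - - - 42.4741 33.9285 42.4741 53.1720 66.5644
tree:
16.9381
23.5901 10.0349
31.8346 15.1080 4.6879
41.4559 22.0587 7.8210 1.3427
50.0015 30.9891 12.7714 2.5472 0.0436
56.8277 41.4559 20.2504 4.8311 0.0839 0.0000
62.2806 50.0015 30.7580 9.1606 0.1617 0.0000 0.0000
66.6363 56.8277 41.4559 17.3656 0.3115 0.0000 0.0000 0.0000
70.1157 62.2806 50.0015 30.7580 0.6000 0.0000 0.0000 0.0000 0.0000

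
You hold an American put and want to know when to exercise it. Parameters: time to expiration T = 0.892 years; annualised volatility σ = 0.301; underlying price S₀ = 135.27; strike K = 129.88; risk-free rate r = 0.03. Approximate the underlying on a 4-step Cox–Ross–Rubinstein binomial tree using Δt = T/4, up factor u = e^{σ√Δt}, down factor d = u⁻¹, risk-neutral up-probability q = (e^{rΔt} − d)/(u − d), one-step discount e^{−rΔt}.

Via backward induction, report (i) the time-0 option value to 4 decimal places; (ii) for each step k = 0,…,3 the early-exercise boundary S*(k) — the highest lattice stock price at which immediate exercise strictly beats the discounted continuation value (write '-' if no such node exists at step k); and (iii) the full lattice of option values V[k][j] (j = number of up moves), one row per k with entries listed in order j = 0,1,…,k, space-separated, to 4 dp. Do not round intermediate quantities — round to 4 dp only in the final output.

Δt=0.22300  u=1.15274  d=0.86750  q=0.48806  discount=0.99333
step 4 (expiry): payoffs max(K−S,0) = 53.2714 28.0819 0.0000 0.0000 0.0000
step 3: (k=3,j=0): S=88.3097, (K−S)⁺=41.5703, hold=40.7043 ⇒ V=41.5703 exercise | (k=3,j=1): S=117.3466, (K−S)⁺=12.5334, hold=14.2805 ⇒ V=14.2805 continue | (k=3,j=2): S=155.9310, (K−S)⁺=0.0000, hold=0.0000 ⇒ V=0.0000 continue | (k=3,j=3): S=207.2022, (K−S)⁺=0.0000, hold=0.0000 ⇒ V=0.0000 continue  boundary S*=88.3097
step 2: (k=2,j=0): S=101.7981, (K−S)⁺=28.0819, hold=28.0629 ⇒ V=28.0819 exercise | (k=2,j=1): S=135.2700, (K−S)⁺=0.0000, hold=7.2621 ⇒ V=7.2621 continue | (k=2,j=2): S=179.7478, (K−S)⁺=0.0000, hold=0.0000 ⇒ V=0.0000 continue  boundary S*=101.7981
step 1: (k=1,j=0): S=117.3466, (K−S)⁺=12.5334, hold=17.8012 ⇒ V=17.8012 continue | (k=1,j=1): S=155.9310, (K−S)⁺=0.0000, hold=3.6930 ⇒ V=3.6930 continue  boundary S*=-
step 0: (k=0,j=0): S=135.2700, (K−S)⁺=0.0000, hold=10.8428 ⇒ V=10.8428 continue  boundary S*=-

price = 10.8428
boundary = - - 101.7981 88.3097
tree:
10.8428
17.8012 3.6930
28.0819 7.2621 0.0000
41.5703 14.2805 0.0000 0.0000
53.2714 28.0819 0.0000 0.0000 0.0000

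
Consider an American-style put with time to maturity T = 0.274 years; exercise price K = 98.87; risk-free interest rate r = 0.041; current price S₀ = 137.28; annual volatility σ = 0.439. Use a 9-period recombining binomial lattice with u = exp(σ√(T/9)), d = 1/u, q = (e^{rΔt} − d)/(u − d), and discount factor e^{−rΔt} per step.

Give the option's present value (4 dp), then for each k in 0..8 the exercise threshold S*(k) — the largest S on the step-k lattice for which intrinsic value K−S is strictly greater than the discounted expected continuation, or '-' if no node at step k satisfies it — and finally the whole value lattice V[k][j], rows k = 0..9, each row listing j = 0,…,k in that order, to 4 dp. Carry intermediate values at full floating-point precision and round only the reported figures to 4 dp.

params: Δt=0.03044 u=1.07961 d=0.92626 q=0.48900 e^(-rΔt)=0.99875
t_9 payoffs: 29.9712 18.5647 5.2699 0.0000 0.0000 0.0000 0.0000 0.0000 0.0000 0.0000
t_8: node(8,0) S=74.3837 payoff=24.4863 vs cont=24.3629 → 24.4863 [stop]  node(8,1) S=86.6982 payoff=12.1718 vs cont=12.0484 → 12.1718 [stop]  node(8,2) S=101.0515 payoff=0.0000 vs cont=2.6895 → 2.6895 [wait]  node(8,3) S=117.7809 payoff=0.0000 vs cont=0.0000 → 0.0000 [wait]  node(8,4) S=137.2800 payoff=0.0000 vs cont=0.0000 → 0.0000 [wait]  node(8,5) S=160.0072 payoff=0.0000 vs cont=0.0000 → 0.0000 [wait]  node(8,6) S=186.4971 payoff=0.0000 vs cont=0.0000 → 0.0000 [wait]  node(8,7) S=217.3724 payoff=0.0000 vs cont=0.0000 → 0.0000 [wait]  node(8,8) S=253.3592 payoff=0.0000 vs cont=0.0000 → 0.0000 [wait]  ⇒ S*(8)=86.6982
t_7: node(7,0) S=80.3053 payoff=18.5647 vs cont=18.4414 → 18.5647 [stop]  node(7,1) S=93.6001 payoff=5.2699 vs cont=7.5255 → 7.5255 [wait]  node(7,2) S=109.0960 payoff=0.0000 vs cont=1.3726 → 1.3726 [wait]  node(7,3) S=127.1572 payoff=0.0000 vs cont=0.0000 → 0.0000 [wait]  node(7,4) S=148.2086 payoff=0.0000 vs cont=0.0000 → 0.0000 [wait]  node(7,5) S=172.7451 payoff=0.0000 vs cont=0.0000 → 0.0000 [wait]  node(7,6) S=201.3437 payoff=0.0000 vs cont=0.0000 → 0.0000 [wait]  node(7,7) S=234.6770 payoff=0.0000 vs cont=0.0000 → 0.0000 [wait]  ⇒ S*(7)=80.3053
t_6: node(6,0) S=86.6982 payoff=12.1718 vs cont=13.1501 → 13.1501 [wait]  node(6,1) S=101.0515 payoff=0.0000 vs cont=4.5111 → 4.5111 [wait]  node(6,2) S=117.7809 payoff=0.0000 vs cont=0.7005 → 0.7005 [wait]  node(6,3) S=137.2800 payoff=0.0000 vs cont=0.0000 → 0.0000 [wait]  node(6,4) S=160.0072 payoff=0.0000 vs cont=0.0000 → 0.0000 [wait]  node(6,5) S=186.4971 payoff=0.0000 vs cont=0.0000 → 0.0000 [wait]  node(6,6) S=217.3724 payoff=0.0000 vs cont=0.0000 → 0.0000 [wait]  ⇒ S*(6)=-
t_5: node(5,0) S=93.6001 payoff=5.2699 vs cont=8.9144 → 8.9144 [wait]  node(5,1) S=109.0960 payoff=0.0000 vs cont=2.6444 → 2.6444 [wait]  node(5,2) S=127.1572 payoff=0.0000 vs cont=0.3575 → 0.3575 [wait]  node(5,3) S=148.2086 payoff=0.0000 vs cont=0.0000 → 0.0000 [wait]  node(5,4) S=172.7451 payoff=0.0000 vs cont=0.0000 → 0.0000 [wait]  node(5,5) S=201.3437 payoff=0.0000 vs cont=0.0000 → 0.0000 [wait]  ⇒ S*(5)=-
t_4: node(4,0) S=101.0515 payoff=0.0000 vs cont=5.8411 → 5.8411 [wait]  node(4,1) S=117.7809 payoff=0.0000 vs cont=1.5242 → 1.5242 [wait]  node(4,2) S=137.2800 payoff=0.0000 vs cont=0.1825 → 0.1825 [wait]  node(4,3) S=160.0072 payoff=0.0000 vs cont=0.0000 → 0.0000 [wait]  node(4,4) S=186.4971 payoff=0.0000 vs cont=0.0000 → 0.0000 [wait]  ⇒ S*(4)=-
t_3: node(3,0) S=109.0960 payoff=0.0000 vs cont=3.7254 → 3.7254 [wait]  node(3,1) S=127.1572 payoff=0.0000 vs cont=0.8670 → 0.8670 [wait]  node(3,2) S=148.2086 payoff=0.0000 vs cont=0.0931 → 0.0931 [wait]  node(3,3) S=172.7451 payoff=0.0000 vs cont=0.0000 → 0.0000 [wait]  ⇒ S*(3)=-
t_2: node(2,0) S=117.7809 payoff=0.0000 vs cont=2.3247 → 2.3247 [wait]  node(2,1) S=137.2800 payoff=0.0000 vs cont=0.4880 → 0.4880 [wait]  node(2,2) S=160.0072 payoff=0.0000 vs cont=0.0475 → 0.0475 [wait]  ⇒ S*(2)=-
t_1: node(1,0) S=127.1572 payoff=0.0000 vs cont=1.4248 → 1.4248 [wait]  node(1,1) S=148.2086 payoff=0.0000 vs cont=0.2722 → 0.2722 [wait]  ⇒ S*(1)=-
t_0: node(0,0) S=137.2800 payoff=0.0000 vs cont=0.8601 → 0.8601 [wait]  ⇒ S*(0)=-

price = 0.8601
boundary = - - - - - - - 80.3053 86.6982
tree:
0.8601
1.4248 0.2722
2.3247 0.4880 0.0475
3.7254 0.8670 0.0931 0.0000
5.8411 1.5242 0.1825 0.0000 0.0000
8.9144 2.6444 0.3575 0.0000 0.0000 0.0000
13.1501 4.5111 0.7005 0.0000 0.0000 0.0000 0.0000
18.5647 7.5255 1.3726 0.0000 0.0000 0.0000 0.0000 0.0000
24.4863 12.1718 2.6895 0.0000 0.0000 0.0000 0.0000 0.0000 0.0000
29.9712 18.5647 5.2699 0.0000 0.0000 0.0000 0.0000 0.0000 0.0000 0.0000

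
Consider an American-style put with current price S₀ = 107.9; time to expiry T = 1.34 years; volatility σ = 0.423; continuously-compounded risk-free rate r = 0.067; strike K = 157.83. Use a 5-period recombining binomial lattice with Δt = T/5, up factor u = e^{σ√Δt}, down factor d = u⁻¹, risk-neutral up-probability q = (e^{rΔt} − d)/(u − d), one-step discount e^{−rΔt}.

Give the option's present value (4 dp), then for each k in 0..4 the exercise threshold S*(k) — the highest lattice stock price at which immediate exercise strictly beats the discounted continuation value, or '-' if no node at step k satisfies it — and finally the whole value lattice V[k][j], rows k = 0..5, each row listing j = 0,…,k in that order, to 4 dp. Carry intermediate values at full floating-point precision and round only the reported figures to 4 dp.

price = 52.2911
boundary = - 86.6800 69.6332 86.6800 107.9000
tree:
52.2911
71.1500 34.3340
88.1968 50.6260 18.4172
101.8911 71.1500 30.8495 5.9815
112.8923 88.1968 49.9300 11.8599 0.0000
121.7299 101.8911 71.1500 23.5152 0.0000 0.0000

params: Δt=0.26800 u=1.24481 d=0.80334 q=0.48651 e^(-rΔt)=0.98220
t_5 payoffs: 121.7299 101.8911 71.1500 23.5152 0.0000 0.0000
t_4: node(4,0) S=44.9377 payoff=112.8923 vs cont=110.0835 → 112.8923 [stop]  node(4,1) S=69.6332 payoff=88.1968 vs cont=85.3881 → 88.1968 [stop]  node(4,2) S=107.9000 payoff=49.9300 vs cont=47.1213 → 49.9300 [stop]  node(4,3) S=167.1962 payoff=0.0000 vs cont=11.8599 → 11.8599 [wait]  node(4,4) S=259.0786 payoff=0.0000 vs cont=0.0000 → 0.0000 [wait]  ⇒ S*(4)=107.9000
t_3: node(3,0) S=55.9389 payoff=101.8911 vs cont=99.0824 → 101.8911 [stop]  node(3,1) S=86.6800 payoff=71.1500 vs cont=68.3413 → 71.1500 [stop]  node(3,2) S=134.3148 payoff=23.5152 vs cont=30.8495 → 30.8495 [wait]  node(3,3) S=208.1273 payoff=0.0000 vs cont=5.9815 → 5.9815 [wait]  ⇒ S*(3)=86.6800
t_2: node(2,0) S=69.6332 payoff=88.1968 vs cont=85.3881 → 88.1968 [stop]  node(2,1) S=107.9000 payoff=49.9300 vs cont=50.6260 → 50.6260 [wait]  node(2,2) S=167.1962 payoff=0.0000 vs cont=18.4172 → 18.4172 [wait]  ⇒ S*(2)=69.6332
t_1: node(1,0) S=86.6800 payoff=71.1500 vs cont=68.6739 → 71.1500 [stop]  node(1,1) S=134.3148 payoff=23.5152 vs cont=34.3340 → 34.3340 [wait]  ⇒ S*(1)=86.6800
t_0: node(0,0) S=107.9000 payoff=49.9300 vs cont=52.2911 → 52.2911 [wait]  ⇒ S*(0)=-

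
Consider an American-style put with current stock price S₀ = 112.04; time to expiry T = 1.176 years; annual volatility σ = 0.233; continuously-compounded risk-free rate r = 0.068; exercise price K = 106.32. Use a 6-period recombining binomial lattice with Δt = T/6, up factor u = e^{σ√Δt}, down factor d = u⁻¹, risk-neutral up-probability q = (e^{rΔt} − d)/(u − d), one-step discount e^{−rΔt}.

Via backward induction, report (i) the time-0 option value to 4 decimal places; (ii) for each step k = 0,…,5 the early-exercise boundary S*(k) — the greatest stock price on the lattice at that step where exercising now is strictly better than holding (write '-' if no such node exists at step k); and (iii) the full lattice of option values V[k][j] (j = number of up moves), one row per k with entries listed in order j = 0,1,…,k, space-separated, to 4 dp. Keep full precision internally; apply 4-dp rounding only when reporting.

price = 5.6440
boundary = - - - 82.2197 91.1539 82.2197
tree:
5.6440
9.5318 2.4613
15.5163 4.6537 0.6485
24.1003 8.5652 1.4262 0.0000
32.1587 15.1661 3.1362 0.0000 0.0000
39.4274 24.1003 6.8967 0.0000 0.0000 0.0000
45.9836 32.1587 15.1661 0.0000 0.0000 0.0000 0.0000

Δt=0.19600  u=1.10866  d=0.90199  q=0.53915  discount=0.98676
step 6 (expiry): payoffs max(K−S,0) = 45.9836 32.1587 15.1661 0.0000 0.0000 0.0000 0.0000
step 5: (k=5,j=0): S=66.8926, (K−S)⁺=39.4274, hold=38.0198 ⇒ V=39.4274 exercise | (k=5,j=1): S=82.2197, (K−S)⁺=24.1003, hold=22.6926 ⇒ V=24.1003 exercise | (k=5,j=2): S=101.0588, (K−S)⁺=5.2612, hold=6.8967 ⇒ V=6.8967 continue | (k=5,j=3): S=124.2144, (K−S)⁺=0.0000, hold=0.0000 ⇒ V=0.0000 continue | (k=5,j=4): S=152.6758, (K−S)⁺=0.0000, hold=0.0000 ⇒ V=0.0000 continue | (k=5,j=5): S=187.6584, (K−S)⁺=0.0000, hold=0.0000 ⇒ V=0.0000 continue  boundary S*=82.2197
step 4: (k=4,j=0): S=74.1613, (K−S)⁺=32.1587, hold=30.7511 ⇒ V=32.1587 exercise | (k=4,j=1): S=91.1539, (K−S)⁺=15.1661, hold=14.6286 ⇒ V=15.1661 exercise | (k=4,j=2): S=112.0400, (K−S)⁺=0.0000, hold=3.1362 ⇒ V=3.1362 continue | (k=4,j=3): S=137.7118, (K−S)⁺=0.0000, hold=0.0000 ⇒ V=0.0000 continue | (k=4,j=4): S=169.2657, (K−S)⁺=0.0000, hold=0.0000 ⇒ V=0.0000 continue  boundary S*=91.1539
step 3: (k=3,j=0): S=82.2197, (K−S)⁺=24.1003, hold=22.6926 ⇒ V=24.1003 exercise | (k=3,j=1): S=101.0588, (K−S)⁺=5.2612, hold=8.5652 ⇒ V=8.5652 continue | (k=3,j=2): S=124.2144, (K−S)⁺=0.0000, hold=1.4262 ⇒ V=1.4262 continue | (k=3,j=3): S=152.6758, (K−S)⁺=0.0000, hold=0.0000 ⇒ V=0.0000 continue  boundary S*=82.2197
step 2: (k=2,j=0): S=91.1539, (K−S)⁺=15.1661, hold=15.5163 ⇒ V=15.5163 continue | (k=2,j=1): S=112.0400, (K−S)⁺=0.0000, hold=4.6537 ⇒ V=4.6537 continue | (k=2,j=2): S=137.7118, (K−S)⁺=0.0000, hold=0.6485 ⇒ V=0.6485 continue  boundary S*=-
step 1: (k=1,j=0): S=101.0588, (K−S)⁺=5.2612, hold=9.5318 ⇒ V=9.5318 continue | (k=1,j=1): S=124.2144, (K−S)⁺=0.0000, hold=2.4613 ⇒ V=2.4613 continue  boundary S*=-
step 0: (k=0,j=0): S=112.0400, (K−S)⁺=0.0000, hold=5.6440 ⇒ V=5.6440 continue  boundary S*=-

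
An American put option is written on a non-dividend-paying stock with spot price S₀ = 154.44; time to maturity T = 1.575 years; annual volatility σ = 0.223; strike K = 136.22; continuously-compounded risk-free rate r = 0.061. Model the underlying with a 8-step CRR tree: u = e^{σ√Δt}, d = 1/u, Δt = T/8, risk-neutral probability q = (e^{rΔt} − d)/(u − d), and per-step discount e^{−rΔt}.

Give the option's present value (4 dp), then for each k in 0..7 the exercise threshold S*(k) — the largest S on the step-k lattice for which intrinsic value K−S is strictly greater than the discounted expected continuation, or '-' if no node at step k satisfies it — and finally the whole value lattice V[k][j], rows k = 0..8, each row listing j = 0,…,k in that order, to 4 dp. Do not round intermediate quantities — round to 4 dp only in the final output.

price = 5.4995
boundary = - - - - 103.9614 114.7742 103.9614 114.7742
tree:
5.4995
8.9738 2.6187
14.2354 4.6255 0.9422
21.8465 7.9737 1.8340 0.1921
32.2586 13.3339 3.5176 0.4192 0.0000
42.0527 21.4458 6.6187 0.9149 0.0000 0.0000
50.9240 32.2586 12.1356 1.9965 0.0000 0.0000 0.0000
58.9597 42.0527 21.4458 4.3571 0.0000 0.0000 0.0000 0.0000
66.2383 50.9240 32.2586 9.5085 0.0000 0.0000 0.0000 0.0000 0.0000

Δt=0.19687  u=1.10401  d=0.90579  q=0.53624  discount=0.98806
step 8 (expiry): payoffs max(K−S,0) = 66.2383 50.9240 32.2586 9.5085 0.0000 0.0000 0.0000 0.0000 0.0000
step 7: (k=7,j=0): S=77.2603, (K−S)⁺=58.9597, hold=57.3335 ⇒ V=58.9597 exercise | (k=7,j=1): S=94.1673, (K−S)⁺=42.0527, hold=40.4265 ⇒ V=42.0527 exercise | (k=7,j=2): S=114.7742, (K−S)⁺=21.4458, hold=19.8197 ⇒ V=21.4458 exercise | (k=7,j=3): S=139.8904, (K−S)⁺=0.0000, hold=4.3571 ⇒ V=4.3571 continue | (k=7,j=4): S=170.5029, (K−S)⁺=0.0000, hold=0.0000 ⇒ V=0.0000 continue | (k=7,j=5): S=207.8143, (K−S)⁺=0.0000, hold=0.0000 ⇒ V=0.0000 continue | (k=7,j=6): S=253.2907, (K−S)⁺=0.0000, hold=0.0000 ⇒ V=0.0000 continue | (k=7,j=7): S=308.7188, (K−S)⁺=0.0000, hold=0.0000 ⇒ V=0.0000 continue  boundary S*=114.7742
step 6: (k=6,j=0): S=85.2960, (K−S)⁺=50.9240, hold=49.2979 ⇒ V=50.9240 exercise | (k=6,j=1): S=103.9614, (K−S)⁺=32.2586, hold=30.6324 ⇒ V=32.2586 exercise | (k=6,j=2): S=126.7115, (K−S)⁺=9.5085, hold=12.1356 ⇒ V=12.1356 continue | (k=6,j=3): S=154.4400, (K−S)⁺=0.0000, hold=1.9965 ⇒ V=1.9965 continue | (k=6,j=4): S=188.2364, (K−S)⁺=0.0000, hold=0.0000 ⇒ V=0.0000 continue | (k=6,j=5): S=229.4285, (K−S)⁺=0.0000, hold=0.0000 ⇒ V=0.0000 continue | (k=6,j=6): S=279.6347, (K−S)⁺=0.0000, hold=0.0000 ⇒ V=0.0000 continue  boundary S*=103.9614
step 5: (k=5,j=0): S=94.1673, (K−S)⁺=42.0527, hold=40.4265 ⇒ V=42.0527 exercise | (k=5,j=1): S=114.7742, (K−S)⁺=21.4458, hold=21.2116 ⇒ V=21.4458 exercise | (k=5,j=2): S=139.8904, (K−S)⁺=0.0000, hold=6.6187 ⇒ V=6.6187 continue | (k=5,j=3): S=170.5029, (K−S)⁺=0.0000, hold=0.9149 ⇒ V=0.9149 continue | (k=5,j=4): S=207.8143, (K−S)⁺=0.0000, hold=0.0000 ⇒ V=0.0000 continue | (k=5,j=5): S=253.2907, (K−S)⁺=0.0000, hold=0.0000 ⇒ V=0.0000 continue  boundary S*=114.7742
step 4: (k=4,j=0): S=103.9614, (K−S)⁺=32.2586, hold=30.6324 ⇒ V=32.2586 exercise | (k=4,j=1): S=126.7115, (K−S)⁺=9.5085, hold=13.3339 ⇒ V=13.3339 continue | (k=4,j=2): S=154.4400, (K−S)⁺=0.0000, hold=3.5176 ⇒ V=3.5176 continue | (k=4,j=3): S=188.2364, (K−S)⁺=0.0000, hold=0.4192 ⇒ V=0.4192 continue | (k=4,j=4): S=229.4285, (K−S)⁺=0.0000, hold=0.0000 ⇒ V=0.0000 continue  boundary S*=103.9614
step 3: (k=3,j=0): S=114.7742, (K−S)⁺=21.4458, hold=21.8465 ⇒ V=21.8465 continue | (k=3,j=1): S=139.8904, (K−S)⁺=0.0000, hold=7.9737 ⇒ V=7.9737 continue | (k=3,j=2): S=170.5029, (K−S)⁺=0.0000, hold=1.8340 ⇒ V=1.8340 continue | (k=3,j=3): S=207.8143, (K−S)⁺=0.0000, hold=0.1921 ⇒ V=0.1921 continue  boundary S*=-
step 2: (k=2,j=0): S=126.7115, (K−S)⁺=9.5085, hold=14.2354 ⇒ V=14.2354 continue | (k=2,j=1): S=154.4400, (K−S)⁺=0.0000, hold=4.6255 ⇒ V=4.6255 continue | (k=2,j=2): S=188.2364, (K−S)⁺=0.0000, hold=0.9422 ⇒ V=0.9422 continue  boundary S*=-
step 1: (k=1,j=0): S=139.8904, (K−S)⁺=0.0000, hold=8.9738 ⇒ V=8.9738 continue | (k=1,j=1): S=170.5029, (K−S)⁺=0.0000, hold=2.6187 ⇒ V=2.6187 continue  boundary S*=-
step 0: (k=0,j=0): S=154.4400, (K−S)⁺=0.0000, hold=5.4995 ⇒ V=5.4995 continue  boundary S*=-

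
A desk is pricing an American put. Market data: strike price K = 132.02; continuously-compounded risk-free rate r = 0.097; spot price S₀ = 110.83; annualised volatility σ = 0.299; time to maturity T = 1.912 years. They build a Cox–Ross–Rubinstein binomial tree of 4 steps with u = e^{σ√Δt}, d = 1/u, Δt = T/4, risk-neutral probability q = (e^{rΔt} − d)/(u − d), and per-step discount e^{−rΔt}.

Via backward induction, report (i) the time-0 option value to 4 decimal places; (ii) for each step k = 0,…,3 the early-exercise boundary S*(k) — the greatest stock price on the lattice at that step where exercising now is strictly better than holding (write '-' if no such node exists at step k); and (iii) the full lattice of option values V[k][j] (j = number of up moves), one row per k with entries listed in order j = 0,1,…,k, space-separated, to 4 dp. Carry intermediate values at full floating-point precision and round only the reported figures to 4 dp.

price = 23.5533
boundary = - 90.1321 73.2996 90.1321
tree:
23.5533
41.8879 11.2790
58.7204 22.2496 3.6971
72.4094 41.8879 8.8511 0.0000
83.5419 58.7204 21.1900 0.0000 0.0000

Δt=0.47800  u=1.22964  d=0.81325  q=0.56248  discount=0.95469
step 4 (expiry): payoffs max(K−S,0) = 83.5419 58.7204 21.1900 0.0000 0.0000
step 3: (k=3,j=0): S=59.6106, (K−S)⁺=72.4094, hold=66.4279 ⇒ V=72.4094 exercise | (k=3,j=1): S=90.1321, (K−S)⁺=41.8879, hold=35.9064 ⇒ V=41.8879 exercise | (k=3,j=2): S=136.2810, (K−S)⁺=0.0000, hold=8.8511 ⇒ V=8.8511 continue | (k=3,j=3): S=206.0587, (K−S)⁺=0.0000, hold=0.0000 ⇒ V=0.0000 continue  boundary S*=90.1321
step 2: (k=2,j=0): S=73.2996, (K−S)⁺=58.7204, hold=52.7389 ⇒ V=58.7204 exercise | (k=2,j=1): S=110.8300, (K−S)⁺=21.1900, hold=22.2496 ⇒ V=22.2496 continue | (k=2,j=2): S=167.5765, (K−S)⁺=0.0000, hold=3.6971 ⇒ V=3.6971 continue  boundary S*=73.2996
step 1: (k=1,j=0): S=90.1321, (K−S)⁺=41.8879, hold=36.4754 ⇒ V=41.8879 exercise | (k=1,j=1): S=136.2810, (K−S)⁺=0.0000, hold=11.2790 ⇒ V=11.2790 continue  boundary S*=90.1321
step 0: (k=0,j=0): S=110.8300, (K−S)⁺=21.1900, hold=23.5533 ⇒ V=23.5533 continue  boundary S*=-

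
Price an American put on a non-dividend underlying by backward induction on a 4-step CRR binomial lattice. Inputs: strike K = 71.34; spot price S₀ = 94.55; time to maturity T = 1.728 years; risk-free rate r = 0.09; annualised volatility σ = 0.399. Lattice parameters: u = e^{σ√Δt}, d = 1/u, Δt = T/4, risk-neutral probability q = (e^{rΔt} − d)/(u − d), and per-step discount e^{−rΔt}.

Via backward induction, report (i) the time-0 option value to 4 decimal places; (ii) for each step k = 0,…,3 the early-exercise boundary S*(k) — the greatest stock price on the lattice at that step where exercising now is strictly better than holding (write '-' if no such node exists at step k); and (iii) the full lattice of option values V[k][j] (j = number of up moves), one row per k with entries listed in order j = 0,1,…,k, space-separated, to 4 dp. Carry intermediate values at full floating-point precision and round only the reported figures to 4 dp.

price = 5.3445
boundary = - - - 43.0508
tree:
5.3445
9.6512 1.6148
16.9018 3.4230 0.0000
28.2892 7.2558 0.0000 0.0000
38.2202 15.3804 0.0000 0.0000 0.0000

Δt=0.43200, u=1.29985, d=0.76932, q=0.50954, disc=e^(-rΔt)=0.96187
k=4 terminal: V=max(K-S,0) → 38.2202 15.3804 0.0000 0.0000 0.0000
k=3: j=0 S=43.0508 intr=28.2892 cont=25.5688 V=28.2892[EX]; j=1 S=72.7391 intr=0.0000 cont=7.2558 V=7.2558[hold]; j=2 S=122.9009 intr=0.0000 cont=0.0000 V=0.0000[hold]; j=3 S=207.6549 intr=0.0000 cont=0.0000 V=0.0000[hold]  S*(3)=43.0508
k=2: j=0 S=55.9596 intr=15.3804 cont=16.9018 V=16.9018[hold]; j=1 S=94.5500 intr=0.0000 cont=3.4230 V=3.4230[hold]; j=2 S=159.7528 intr=0.0000 cont=0.0000 V=0.0000[hold]  S*(2)=-
k=1: j=0 S=72.7391 intr=0.0000 cont=9.6512 V=9.6512[hold]; j=1 S=122.9009 intr=0.0000 cont=1.6148 V=1.6148[hold]  S*(1)=-
k=0: j=0 S=94.5500 intr=0.0000 cont=5.3445 V=5.3445[hold]  S*(0)=-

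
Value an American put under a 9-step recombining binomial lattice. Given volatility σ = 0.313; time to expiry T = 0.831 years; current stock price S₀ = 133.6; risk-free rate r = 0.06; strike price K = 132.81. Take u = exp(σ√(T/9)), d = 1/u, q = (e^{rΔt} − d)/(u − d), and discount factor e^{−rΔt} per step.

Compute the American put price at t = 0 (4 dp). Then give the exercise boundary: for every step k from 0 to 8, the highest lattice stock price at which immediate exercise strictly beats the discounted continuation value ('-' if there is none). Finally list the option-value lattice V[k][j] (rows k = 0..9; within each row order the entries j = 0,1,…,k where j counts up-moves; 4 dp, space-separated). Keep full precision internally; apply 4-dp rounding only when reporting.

price = 12.4070
boundary = - - - 100.4361 91.3239 100.4361 91.3239 100.4361 110.4576
tree:
12.4070
17.6088 7.4528
24.2696 11.2840 3.7853
32.3739 16.6053 6.2006 1.4633
41.4861 23.6365 9.9068 2.6417 0.3262
49.7716 32.3739 15.3458 4.6930 0.6632 0.0000
57.3054 41.4861 22.8574 8.1634 1.3484 0.0000 0.0000
64.1557 49.7716 32.3739 13.7956 2.7413 0.0000 0.0000 0.0000
70.3844 57.3054 41.4861 22.3524 5.5734 0.0000 0.0000 0.0000 0.0000
76.0481 64.1557 49.7716 32.3739 11.3311 0.0000 0.0000 0.0000 0.0000 0.0000

params: Δt=0.09233 u=1.09978 d=0.90927 q=0.50540 e^(-rΔt)=0.99448
t_9 payoffs: 76.0481 64.1557 49.7716 32.3739 11.3311 0.0000 0.0000 0.0000 0.0000 0.0000
t_8: node(8,0) S=62.4256 payoff=70.3844 vs cont=69.6507 → 70.3844 [stop]  node(8,1) S=75.5046 payoff=57.3054 vs cont=56.5717 → 57.3054 [stop]  node(8,2) S=91.3239 payoff=41.4861 vs cont=40.7524 → 41.4861 [stop]  node(8,3) S=110.4576 payoff=22.3524 vs cont=21.6187 → 22.3524 [stop]  node(8,4) S=133.6000 payoff=0.0000 vs cont=5.5734 → 5.5734 [wait]  node(8,5) S=161.5911 payoff=0.0000 vs cont=0.0000 → 0.0000 [wait]  node(8,6) S=195.4468 payoff=0.0000 vs cont=0.0000 → 0.0000 [wait]  node(8,7) S=236.3956 payoff=0.0000 vs cont=0.0000 → 0.0000 [wait]  node(8,8) S=285.9239 payoff=0.0000 vs cont=0.0000 → 0.0000 [wait]  ⇒ S*(8)=110.4576
t_7: node(7,0) S=68.6543 payoff=64.1557 vs cont=63.4219 → 64.1557 [stop]  node(7,1) S=83.0384 payoff=49.7716 vs cont=49.0379 → 49.7716 [stop]  node(7,2) S=100.4361 payoff=32.3739 vs cont=31.6401 → 32.3739 [stop]  node(7,3) S=121.4789 payoff=11.3311 vs cont=13.7956 → 13.7956 [wait]  node(7,4) S=146.9305 payoff=0.0000 vs cont=2.7413 → 2.7413 [wait]  node(7,5) S=177.7145 payoff=0.0000 vs cont=0.0000 → 0.0000 [wait]  node(7,6) S=214.9483 payoff=0.0000 vs cont=0.0000 → 0.0000 [wait]  node(7,7) S=259.9830 payoff=0.0000 vs cont=0.0000 → 0.0000 [wait]  ⇒ S*(7)=100.4361
t_6: node(6,0) S=75.5046 payoff=57.3054 vs cont=56.5717 → 57.3054 [stop]  node(6,1) S=91.3239 payoff=41.4861 vs cont=40.7524 → 41.4861 [stop]  node(6,2) S=110.4576 payoff=22.3524 vs cont=22.8574 → 22.8574 [wait]  node(6,3) S=133.6000 payoff=0.0000 vs cont=8.1634 → 8.1634 [wait]  node(6,4) S=161.5911 payoff=0.0000 vs cont=1.3484 → 1.3484 [wait]  node(6,5) S=195.4468 payoff=0.0000 vs cont=0.0000 → 0.0000 [wait]  node(6,6) S=236.3956 payoff=0.0000 vs cont=0.0000 → 0.0000 [wait]  ⇒ S*(6)=91.3239
t_5: node(5,0) S=83.0384 payoff=49.7716 vs cont=49.0379 → 49.7716 [stop]  node(5,1) S=100.4361 payoff=32.3739 vs cont=31.8939 → 32.3739 [stop]  node(5,2) S=121.4789 payoff=11.3311 vs cont=15.3458 → 15.3458 [wait]  node(5,3) S=146.9305 payoff=0.0000 vs cont=4.6930 → 4.6930 [wait]  node(5,4) S=177.7145 payoff=0.0000 vs cont=0.6632 → 0.6632 [wait]  node(5,5) S=214.9483 payoff=0.0000 vs cont=0.0000 → 0.0000 [wait]  ⇒ S*(5)=100.4361
t_4: node(4,0) S=91.3239 payoff=41.4861 vs cont=40.7524 → 41.4861 [stop]  node(4,1) S=110.4576 payoff=22.3524 vs cont=23.6365 → 23.6365 [wait]  node(4,2) S=133.6000 payoff=0.0000 vs cont=9.9068 → 9.9068 [wait]  node(4,3) S=161.5911 payoff=0.0000 vs cont=2.6417 → 2.6417 [wait]  node(4,4) S=195.4468 payoff=0.0000 vs cont=0.3262 → 0.3262 [wait]  ⇒ S*(4)=91.3239
t_3: node(3,0) S=100.4361 payoff=32.3739 vs cont=32.2855 → 32.3739 [stop]  node(3,1) S=121.4789 payoff=11.3311 vs cont=16.6053 → 16.6053 [wait]  node(3,2) S=146.9305 payoff=0.0000 vs cont=6.2006 → 6.2006 [wait]  node(3,3) S=177.7145 payoff=0.0000 vs cont=1.4633 → 1.4633 [wait]  ⇒ S*(3)=100.4361
t_2: node(2,0) S=110.4576 payoff=22.3524 vs cont=24.2696 → 24.2696 [wait]  node(2,1) S=133.6000 payoff=0.0000 vs cont=11.2840 → 11.2840 [wait]  node(2,2) S=161.5911 payoff=0.0000 vs cont=3.7853 → 3.7853 [wait]  ⇒ S*(2)=-
t_1: node(1,0) S=121.4789 payoff=11.3311 vs cont=17.6088 → 17.6088 [wait]  node(1,1) S=146.9305 payoff=0.0000 vs cont=7.4528 → 7.4528 [wait]  ⇒ S*(1)=-
t_0: node(0,0) S=133.6000 payoff=0.0000 vs cont=12.4070 → 12.4070 [wait]  ⇒ S*(0)=-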